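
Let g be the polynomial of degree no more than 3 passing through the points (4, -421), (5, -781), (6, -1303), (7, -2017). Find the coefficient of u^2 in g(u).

-6

Write g(u) = au^3 + bu^2 + cu + d. Substituting each data point gives a linear system:
  64a + 16b + 4c + d = -421
  125a + 25b + 5c + d = -781
  216a + 36b + 6c + d = -1303
  343a + 49b + 7c + d = -2017
Solving the system yields a = -5, b = -6, c = -1, d = -1.
So g(u) = -5u^3 - 6u^2 - u - 1.
The coefficient of u^2 is -6.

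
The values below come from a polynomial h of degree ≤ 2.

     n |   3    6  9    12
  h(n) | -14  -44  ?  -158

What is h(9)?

The 3 known points determine the degree-2 polynomial uniquely.
Write h(n) = an^2 + bn + c. Substituting each data point gives a linear system:
  9a + 3b + c = -14
  36a + 6b + c = -44
  144a + 12b + c = -158
Solving the system yields a = -1, b = -1, c = -2.
So h(n) = -n^2 - n - 2.
Then h(9) = -92.

-92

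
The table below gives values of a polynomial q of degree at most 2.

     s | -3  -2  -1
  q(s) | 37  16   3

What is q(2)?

Forward differences of the values at s = -3, -2, -1:
  q  : 37  16  3
  Δ  : -21  -13
  Δ^2: 8
The second differences are constant, confirming degree 2.
Interpolating (Newton forward form) and evaluating at s = 2 gives q(2) = 12.

12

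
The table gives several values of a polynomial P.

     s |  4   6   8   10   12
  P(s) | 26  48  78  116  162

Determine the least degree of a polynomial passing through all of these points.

Forward differences of the values at s = 4, 6, 8, 10, 12:
  P  : 26  48  78  116  162
  Δ  : 22  30  38  46
  Δ^2: 8  8  8
  Δ^3: 0  0
  Δ^4: 0
The second differences are constant (8) and nonzero, while all higher differences vanish, so the minimal degree is 2.

2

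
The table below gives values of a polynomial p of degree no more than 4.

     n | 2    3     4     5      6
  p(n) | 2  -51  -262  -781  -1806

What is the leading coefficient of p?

-2

Write p(n) = an^4 + bn^3 + cn^2 + dn + e. Substituting each data point gives a linear system:
  16a + 8b + 4c + 2d + e = 2
  81a + 27b + 9c + 3d + e = -51
  256a + 64b + 16c + 4d + e = -262
  625a + 125b + 25c + 5d + e = -781
  1296a + 216b + 36c + 6d + e = -1806
Solving the system yields a = -2, b = 3, c = 4, d = 0, e = -6.
So p(n) = -2n^4 + 3n^3 + 4n^2 - 6.
The leading coefficient is -2.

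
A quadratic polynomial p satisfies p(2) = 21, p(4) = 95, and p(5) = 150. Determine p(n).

Write p(n) = an^2 + bn + c. Substituting each data point gives a linear system:
  4a + 2b + c = 21
  16a + 4b + c = 95
  25a + 5b + c = 150
Solving the system yields a = 6, b = 1, c = -5.
So p(n) = 6n^2 + n - 5.
Check: p(4) = 95. ✓

p(n) = 6n^2 + n - 5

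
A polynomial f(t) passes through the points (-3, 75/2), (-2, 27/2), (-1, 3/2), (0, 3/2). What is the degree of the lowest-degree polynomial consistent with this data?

2

Forward differences of the values at t = -3, -2, -1, 0:
  f  : 75/2  27/2  3/2  3/2
  Δ  : -24  -12  0
  Δ^2: 12  12
  Δ^3: 0
The second differences are constant (12) and nonzero, while all higher differences vanish, so the minimal degree is 2.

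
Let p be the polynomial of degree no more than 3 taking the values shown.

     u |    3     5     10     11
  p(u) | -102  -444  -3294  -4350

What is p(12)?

-5610

Using the Lagrange interpolation formula with nodes 3, 5, 10, 11:
  L_0(u) = (u - 5)(u - 10)(u - 11) / -112
  L_1(u) = (u - 3)(u - 10)(u - 11) / 60
  L_2(u) = (u - 3)(u - 5)(u - 11) / -35
  L_3(u) = (u - 3)(u - 5)(u - 10) / 48
Then p(u) = -102·L_0(u) - 444·L_1(u) - 3294·L_2(u) - 4350·L_3(u).
Expanding and collecting terms gives p(u) = -3u^3 - 3u^2 + 6.
Evaluating at u = 12: p(12) = -5610.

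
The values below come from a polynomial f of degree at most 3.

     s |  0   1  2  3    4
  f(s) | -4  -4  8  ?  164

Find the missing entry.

56

The 4 known points determine the degree-3 polynomial uniquely.
Write f(s) = as^3 + bs^2 + cs + d. Substituting each data point gives a linear system:
  d = -4
  a + b + c + d = -4
  8a + 4b + 2c + d = 8
  64a + 16b + 4c + d = 164
Solving the system yields a = 4, b = -6, c = 2, d = -4.
So f(s) = 4s^3 - 6s^2 + 2s - 4.
Then f(3) = 56.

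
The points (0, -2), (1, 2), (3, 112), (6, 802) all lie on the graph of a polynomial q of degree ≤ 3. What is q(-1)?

Using the Lagrange interpolation formula with nodes 0, 1, 3, 6:
  L_0(x) = (x - 1)(x - 3)(x - 6) / -18
  L_1(x) = x(x - 3)(x - 6) / 10
  L_2(x) = x(x - 1)(x - 6) / -18
  L_3(x) = x(x - 1)(x - 3) / 90
Then q(x) = -2·L_0(x) + 2·L_1(x) + 112·L_2(x) + 802·L_3(x).
Expanding and collecting terms gives q(x) = 3x^3 + 5x^2 - 4x - 2.
Evaluating at x = -1: q(-1) = 4.

4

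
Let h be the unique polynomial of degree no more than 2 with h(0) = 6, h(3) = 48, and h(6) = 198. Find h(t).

Using the Lagrange interpolation formula with nodes 0, 3, 6:
  L_0(t) = (t - 3)(t - 6) / 18
  L_1(t) = t(t - 6) / -9
  L_2(t) = t(t - 3) / 18
Then h(t) = 6·L_0(t) + 48·L_1(t) + 198·L_2(t).
Expanding and collecting terms gives h(t) = 6t^2 - 4t + 6.
Check: h(6) = 198. ✓

h(t) = 6t^2 - 4t + 6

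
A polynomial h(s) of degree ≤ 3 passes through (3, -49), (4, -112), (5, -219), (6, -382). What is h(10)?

Forward differences of the values at s = 3, 4, 5, 6:
  h  : -49  -112  -219  -382
  Δ  : -63  -107  -163
  Δ^2: -44  -56
  Δ^3: -12
The third differences are constant, confirming degree 3.
Interpolating (Newton forward form) and evaluating at s = 10 gives h(10) = -1834.

-1834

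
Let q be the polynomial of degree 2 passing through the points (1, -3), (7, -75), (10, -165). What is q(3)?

Write q(u) = au^2 + bu + c. Substituting each data point gives a linear system:
  a + b + c = -3
  49a + 7b + c = -75
  100a + 10b + c = -165
Solving the system yields a = -2, b = 4, c = -5.
So q(u) = -2u^2 + 4u - 5.
Then q(3) = -11.

-11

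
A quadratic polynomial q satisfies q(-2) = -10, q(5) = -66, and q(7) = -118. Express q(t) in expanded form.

Using the Lagrange interpolation formula with nodes -2, 5, 7:
  L_0(t) = (t - 5)(t - 7) / 63
  L_1(t) = (t + 2)(t - 7) / -14
  L_2(t) = (t + 2)(t - 5) / 18
Then q(t) = -10·L_0(t) - 66·L_1(t) - 118·L_2(t).
Expanding and collecting terms gives q(t) = -2t^2 - 2t - 6.
Check: q(7) = -118. ✓

q(t) = -2t^2 - 2t - 6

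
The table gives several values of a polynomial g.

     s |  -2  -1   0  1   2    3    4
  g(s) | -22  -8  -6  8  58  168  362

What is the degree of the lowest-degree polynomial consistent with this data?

3

Forward differences of the values at s = -2, -1, 0, 1, 2, 3, 4:
  g  : -22  -8  -6  8  58  168  362
  Δ  : 14  2  14  50  110  194
  Δ^2: -12  12  36  60  84
  Δ^3: 24  24  24  24
  Δ^4: 0  0  0
  Δ^5: 0  0
  Δ^6: 0
The third differences are constant (24) and nonzero, while all higher differences vanish, so the minimal degree is 3.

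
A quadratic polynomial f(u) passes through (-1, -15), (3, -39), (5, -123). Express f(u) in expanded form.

f(u) = -6u^2 + 6u - 3

Using the Lagrange interpolation formula with nodes -1, 3, 5:
  L_0(u) = (u - 3)(u - 5) / 24
  L_1(u) = (u + 1)(u - 5) / -8
  L_2(u) = (u + 1)(u - 3) / 12
Then f(u) = -15·L_0(u) - 39·L_1(u) - 123·L_2(u).
Expanding and collecting terms gives f(u) = -6u^2 + 6u - 3.
Check: f(-1) = -15. ✓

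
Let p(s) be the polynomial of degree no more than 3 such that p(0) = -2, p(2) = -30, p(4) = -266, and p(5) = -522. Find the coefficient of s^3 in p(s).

Write p(s) = as^3 + bs^2 + cs + d. Substituting each data point gives a linear system:
  d = -2
  8a + 4b + 2c + d = -30
  64a + 16b + 4c + d = -266
  125a + 25b + 5c + d = -522
Solving the system yields a = -4, b = -2, c = 6, d = -2.
So p(s) = -4s³ - 2s² + 6s - 2.
The leading coefficient is -4.

-4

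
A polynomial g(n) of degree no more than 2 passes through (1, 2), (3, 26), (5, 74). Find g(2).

11

Forward differences of the values at n = 1, 3, 5:
  g  : 2  26  74
  Δ  : 24  48
  Δ^2: 24
The second differences are constant, confirming degree 2.
Interpolating (Newton forward form) and evaluating at n = 2 gives g(2) = 11.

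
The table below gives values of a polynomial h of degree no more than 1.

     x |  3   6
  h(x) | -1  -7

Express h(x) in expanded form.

Using the Lagrange interpolation formula with nodes 3, 6:
  L_0(x) = (x - 6) / -3
  L_1(x) = (x - 3) / 3
Then h(x) = -1·L_0(x) - 7·L_1(x).
Expanding and collecting terms gives h(x) = -2x + 5.
Check: h(3) = -1. ✓

h(x) = -2x + 5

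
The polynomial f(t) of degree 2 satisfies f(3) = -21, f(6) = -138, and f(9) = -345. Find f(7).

Using the Lagrange interpolation formula with nodes 3, 6, 9:
  L_0(t) = (t - 6)(t - 9) / 18
  L_1(t) = (t - 3)(t - 9) / -9
  L_2(t) = (t - 3)(t - 6) / 18
Then f(t) = -21·L_0(t) - 138·L_1(t) - 345·L_2(t).
Expanding and collecting terms gives f(t) = -5t^2 + 6t + 6.
Evaluating at t = 7: f(7) = -197.

-197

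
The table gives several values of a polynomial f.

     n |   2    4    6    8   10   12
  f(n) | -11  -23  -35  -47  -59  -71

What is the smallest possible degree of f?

Forward differences of the values at n = 2, 4, 6, 8, 10, 12:
  f  : -11  -23  -35  -47  -59  -71
  Δ  : -12  -12  -12  -12  -12
  Δ^2: 0  0  0  0
  Δ^3: 0  0  0
  Δ^4: 0  0
  Δ^5: 0
The first differences are constant (-12) and nonzero, while all higher differences vanish, so the minimal degree is 1.

1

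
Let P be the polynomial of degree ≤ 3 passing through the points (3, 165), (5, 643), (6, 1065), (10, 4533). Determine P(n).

Using the Lagrange interpolation formula with nodes 3, 5, 6, 10:
  L_0(n) = (n - 5)(n - 6)(n - 10) / -42
  L_1(n) = (n - 3)(n - 6)(n - 10) / 10
  L_2(n) = (n - 3)(n - 5)(n - 10) / -12
  L_3(n) = (n - 3)(n - 5)(n - 6) / 140
Then P(n) = 165·L_0(n) + 643·L_1(n) + 1065·L_2(n) + 4533·L_3(n).
Expanding and collecting terms gives P(n) = 4n³ + 5n² + 3n + 3.
Check: P(5) = 643. ✓

P(n) = 4n^3 + 5n^2 + 3n + 3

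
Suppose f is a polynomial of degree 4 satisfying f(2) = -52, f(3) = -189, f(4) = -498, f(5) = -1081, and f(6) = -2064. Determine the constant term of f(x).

-6

Write f(x) = ax^4 + bx^3 + cx^2 + dx + e. Substituting each data point gives a linear system:
  16a + 8b + 4c + 2d + e = -52
  81a + 27b + 9c + 3d + e = -189
  256a + 64b + 16c + 4d + e = -498
  625a + 125b + 25c + 5d + e = -1081
  1296a + 216b + 36c + 6d + e = -2064
Solving the system yields a = -1, b = -3, c = -4, d = 5, e = -6.
So f(x) = -x^4 - 3x^3 - 4x^2 + 5x - 6.
The constant term is -6.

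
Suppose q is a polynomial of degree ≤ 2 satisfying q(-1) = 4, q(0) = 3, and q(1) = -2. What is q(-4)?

Forward differences of the values at t = -1, 0, 1:
  q  : 4  3  -2
  Δ  : -1  -5
  Δ^2: -4
The second differences are constant, confirming degree 2.
Interpolating (Newton forward form) and evaluating at t = -4 gives q(-4) = -17.

-17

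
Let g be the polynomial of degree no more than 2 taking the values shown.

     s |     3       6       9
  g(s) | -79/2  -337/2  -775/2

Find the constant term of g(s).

Write g(s) = as^2 + bs + c. Substituting each data point gives a linear system:
  9a + 3b + c = -79/2
  36a + 6b + c = -337/2
  81a + 9b + c = -775/2
Solving the system yields a = -5, b = 2, c = -1/2.
So g(s) = -5s² + 2s - 1/2.
The constant term is -1/2.

-1/2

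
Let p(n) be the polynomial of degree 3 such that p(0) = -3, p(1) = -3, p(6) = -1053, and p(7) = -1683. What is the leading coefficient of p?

-5

Write p(n) = an^3 + bn^2 + cn + d. Substituting each data point gives a linear system:
  d = -3
  a + b + c + d = -3
  216a + 36b + 6c + d = -1053
  343a + 49b + 7c + d = -1683
Solving the system yields a = -5, b = 0, c = 5, d = -3.
So p(n) = -5n^3 + 5n - 3.
The leading coefficient is -5.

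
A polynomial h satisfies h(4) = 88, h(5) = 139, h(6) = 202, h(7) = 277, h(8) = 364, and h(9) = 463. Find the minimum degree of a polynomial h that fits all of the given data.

Forward differences of the values at x = 4, 5, 6, 7, 8, 9:
  h  : 88  139  202  277  364  463
  Δ  : 51  63  75  87  99
  Δ^2: 12  12  12  12
  Δ^3: 0  0  0
  Δ^4: 0  0
  Δ^5: 0
The second differences are constant (12) and nonzero, while all higher differences vanish, so the minimal degree is 2.

2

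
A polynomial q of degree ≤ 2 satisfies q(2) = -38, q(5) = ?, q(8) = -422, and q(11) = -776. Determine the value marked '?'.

The 3 known points determine the degree-2 polynomial uniquely.
Write q(x) = ax^2 + bx + c. Substituting each data point gives a linear system:
  4a + 2b + c = -38
  64a + 8b + c = -422
  121a + 11b + c = -776
Solving the system yields a = -6, b = -4, c = -6.
So q(x) = -6x² - 4x - 6.
Then q(5) = -176.

-176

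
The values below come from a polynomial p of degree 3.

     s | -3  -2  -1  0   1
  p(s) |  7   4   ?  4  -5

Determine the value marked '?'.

On equispaced nodes a degree-3 polynomial has vanishing fourth forward difference, so
  p(-3) - 4·p(-2) + 6·p(-1) - 4·p(0) + p(1) = 0.
Substituting the known values and solving for p(-1):
  6·p(-1) = 30
  p(-1) = 5.

5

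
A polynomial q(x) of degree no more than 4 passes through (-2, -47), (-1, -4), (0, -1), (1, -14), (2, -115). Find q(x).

Write q(x) = ax^4 + bx^3 + cx^2 + dx + e. Substituting each data point gives a linear system:
  16a - 8b + 4c - 2d + e = -47
  a - b + c - d + e = -4
  e = -1
  a + b + c + d + e = -14
  16a + 8b + 4c + 2d + e = -115
Solving the system yields a = -4, b = -4, c = -4, d = -1, e = -1.
So q(x) = -4x^4 - 4x^3 - 4x^2 - x - 1.
Check: q(-2) = -47. ✓

q(x) = -4x^4 - 4x^3 - 4x^2 - x - 1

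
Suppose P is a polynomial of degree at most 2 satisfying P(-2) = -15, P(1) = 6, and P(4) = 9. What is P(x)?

Write P(x) = ax^2 + bx + c. Substituting each data point gives a linear system:
  4a - 2b + c = -15
  a + b + c = 6
  16a + 4b + c = 9
Solving the system yields a = -1, b = 6, c = 1.
So P(x) = -x^2 + 6x + 1.
Check: P(4) = 9. ✓

P(x) = -x^2 + 6x + 1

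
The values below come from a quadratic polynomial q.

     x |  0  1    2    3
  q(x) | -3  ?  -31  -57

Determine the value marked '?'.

-13

The 3 known points determine the degree-2 polynomial uniquely.
Write q(x) = ax^2 + bx + c. Substituting each data point gives a linear system:
  c = -3
  4a + 2b + c = -31
  9a + 3b + c = -57
Solving the system yields a = -4, b = -6, c = -3.
So q(x) = -4x^2 - 6x - 3.
Then q(1) = -13.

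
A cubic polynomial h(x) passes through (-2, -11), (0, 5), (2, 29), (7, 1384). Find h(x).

h(x) = 4x^3 + x^2 - 6x + 5

Write h(x) = ax^3 + bx^2 + cx + d. Substituting each data point gives a linear system:
  -8a + 4b - 2c + d = -11
  d = 5
  8a + 4b + 2c + d = 29
  343a + 49b + 7c + d = 1384
Solving the system yields a = 4, b = 1, c = -6, d = 5.
So h(x) = 4x^3 + x^2 - 6x + 5.
Check: h(7) = 1384. ✓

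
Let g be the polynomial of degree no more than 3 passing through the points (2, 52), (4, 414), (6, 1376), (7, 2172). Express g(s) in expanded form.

g(s) = 6s^3 + 3s^2 - 5s + 2

Using the Lagrange interpolation formula with nodes 2, 4, 6, 7:
  L_0(s) = (s - 4)(s - 6)(s - 7) / -40
  L_1(s) = (s - 2)(s - 6)(s - 7) / 12
  L_2(s) = (s - 2)(s - 4)(s - 7) / -8
  L_3(s) = (s - 2)(s - 4)(s - 6) / 15
Then g(s) = 52·L_0(s) + 414·L_1(s) + 1376·L_2(s) + 2172·L_3(s).
Expanding and collecting terms gives g(s) = 6s³ + 3s² - 5s + 2.
Check: g(2) = 52. ✓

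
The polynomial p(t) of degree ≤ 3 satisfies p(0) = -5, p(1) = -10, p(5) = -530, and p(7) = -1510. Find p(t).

p(t) = -5t^3 + 5t^2 - 5t - 5

Write p(t) = at^3 + bt^2 + ct + d. Substituting each data point gives a linear system:
  d = -5
  a + b + c + d = -10
  125a + 25b + 5c + d = -530
  343a + 49b + 7c + d = -1510
Solving the system yields a = -5, b = 5, c = -5, d = -5.
So p(t) = -5t^3 + 5t^2 - 5t - 5.
Check: p(7) = -1510. ✓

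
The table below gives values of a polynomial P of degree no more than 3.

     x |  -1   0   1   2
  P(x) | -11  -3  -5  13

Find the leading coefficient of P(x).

5

Write P(x) = ax^3 + bx^2 + cx + d. Substituting each data point gives a linear system:
  -a + b - c + d = -11
  d = -3
  a + b + c + d = -5
  8a + 4b + 2c + d = 13
Solving the system yields a = 5, b = -5, c = -2, d = -3.
So P(x) = 5x^3 - 5x^2 - 2x - 3.
The leading coefficient is 5.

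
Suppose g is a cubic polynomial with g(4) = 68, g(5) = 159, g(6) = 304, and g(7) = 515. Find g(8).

804

Using the Lagrange interpolation formula with nodes 4, 5, 6, 7:
  L_0(u) = (u - 5)(u - 6)(u - 7) / -6
  L_1(u) = (u - 4)(u - 6)(u - 7) / 2
  L_2(u) = (u - 4)(u - 5)(u - 7) / -2
  L_3(u) = (u - 4)(u - 5)(u - 6) / 6
Then g(u) = 68·L_0(u) + 159·L_1(u) + 304·L_2(u) + 515·L_3(u).
Expanding and collecting terms gives g(u) = 2u^3 - 3u^2 - 4u + 4.
Evaluating at u = 8: g(8) = 804.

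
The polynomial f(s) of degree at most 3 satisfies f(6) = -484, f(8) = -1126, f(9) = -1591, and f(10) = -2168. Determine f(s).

Using the Lagrange interpolation formula with nodes 6, 8, 9, 10:
  L_0(s) = (s - 8)(s - 9)(s - 10) / -24
  L_1(s) = (s - 6)(s - 9)(s - 10) / 4
  L_2(s) = (s - 6)(s - 8)(s - 10) / -3
  L_3(s) = (s - 6)(s - 8)(s - 9) / 8
Then f(s) = -484·L_0(s) - 1126·L_1(s) - 1591·L_2(s) - 2168·L_3(s).
Expanding and collecting terms gives f(s) = -2s³ - 2s² + 3s + 2.
Check: f(9) = -1591. ✓

f(s) = -2s^3 - 2s^2 + 3s + 2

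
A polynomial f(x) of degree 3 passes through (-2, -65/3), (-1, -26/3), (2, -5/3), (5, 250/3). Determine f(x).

f(x) = x^3 - (5/3)x^2 + x - 5

Using the Lagrange interpolation formula with nodes -2, -1, 2, 5:
  L_0(x) = (x + 1)(x - 2)(x - 5) / -28
  L_1(x) = (x + 2)(x - 2)(x - 5) / 18
  L_2(x) = (x + 2)(x + 1)(x - 5) / -36
  L_3(x) = (x + 2)(x + 1)(x - 2) / 126
Then f(x) = -65/3·L_0(x) - 26/3·L_1(x) - 5/3·L_2(x) + 250/3·L_3(x).
Expanding and collecting terms gives f(x) = x^3 - (5/3)x^2 + x - 5.
Check: f(-1) = -26/3. ✓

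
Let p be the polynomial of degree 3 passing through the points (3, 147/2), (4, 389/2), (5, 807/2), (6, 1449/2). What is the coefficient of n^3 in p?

Write p(n) = an^3 + bn^2 + cn + d. Substituting each data point gives a linear system:
  27a + 9b + 3c + d = 147/2
  64a + 16b + 4c + d = 389/2
  125a + 25b + 5c + d = 807/2
  216a + 36b + 6c + d = 1449/2
Solving the system yields a = 4, b = -4, c = 1, d = -3/2.
So p(n) = 4n^3 - 4n^2 + n - 3/2.
The leading coefficient is 4.

4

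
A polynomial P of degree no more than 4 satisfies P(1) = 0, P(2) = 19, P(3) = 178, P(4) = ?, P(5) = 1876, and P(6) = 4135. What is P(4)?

The 5 known points determine the degree-4 polynomial uniquely.
Write P(s) = as^4 + bs^3 + cs^2 + ds + e. Substituting each data point gives a linear system:
  a + b + c + d + e = 0
  16a + 8b + 4c + 2d + e = 19
  81a + 27b + 9c + 3d + e = 178
  625a + 125b + 25c + 5d + e = 1876
  1296a + 216b + 36c + 6d + e = 4135
Solving the system yields a = 4, b = -4, c = -6, d = 5, e = 1.
So P(s) = 4s^4 - 4s^3 - 6s^2 + 5s + 1.
Then P(4) = 693.

693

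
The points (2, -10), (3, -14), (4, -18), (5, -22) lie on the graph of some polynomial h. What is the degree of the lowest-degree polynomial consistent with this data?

1

Forward differences of the values at x = 2, 3, 4, 5:
  h  : -10  -14  -18  -22
  Δ  : -4  -4  -4
  Δ^2: 0  0
  Δ^3: 0
The first differences are constant (-4) and nonzero, while all higher differences vanish, so the minimal degree is 1.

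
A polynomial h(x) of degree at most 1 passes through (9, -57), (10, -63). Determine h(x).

Write h(x) = ax + b. Substituting each data point gives a linear system:
  9a + b = -57
  10a + b = -63
Solving the system yields a = -6, b = -3.
So h(x) = -6x - 3.
Check: h(9) = -57. ✓

h(x) = -6x - 3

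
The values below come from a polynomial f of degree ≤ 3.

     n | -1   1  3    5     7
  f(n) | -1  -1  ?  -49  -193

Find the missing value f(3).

On equispaced nodes a degree-3 polynomial has vanishing fourth forward difference, so
  f(-1) - 4·f(1) + 6·f(3) - 4·f(5) + f(7) = 0.
Substituting the known values and solving for f(3):
  6·f(3) = -6
  f(3) = -1.

-1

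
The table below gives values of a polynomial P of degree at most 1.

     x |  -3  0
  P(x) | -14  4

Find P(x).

Write P(x) = ax + b. Substituting each data point gives a linear system:
  -3a + b = -14
  b = 4
Solving the system yields a = 6, b = 4.
So P(x) = 6x + 4.
Check: P(-3) = -14. ✓

P(x) = 6x + 4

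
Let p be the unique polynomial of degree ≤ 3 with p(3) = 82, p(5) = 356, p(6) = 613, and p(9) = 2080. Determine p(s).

Using the Lagrange interpolation formula with nodes 3, 5, 6, 9:
  L_0(s) = (s - 5)(s - 6)(s - 9) / -36
  L_1(s) = (s - 3)(s - 6)(s - 9) / 8
  L_2(s) = (s - 3)(s - 5)(s - 9) / -9
  L_3(s) = (s - 3)(s - 5)(s - 6) / 72
Then p(s) = 82·L_0(s) + 356·L_1(s) + 613·L_2(s) + 2080·L_3(s).
Expanding and collecting terms gives p(s) = 3s^3 - 2s^2 + 6s + 1.
Check: p(3) = 82. ✓

p(s) = 3s^3 - 2s^2 + 6s + 1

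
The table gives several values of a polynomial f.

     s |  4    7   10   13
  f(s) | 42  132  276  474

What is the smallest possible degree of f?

2

Forward differences of the values at s = 4, 7, 10, 13:
  f  : 42  132  276  474
  Δ  : 90  144  198
  Δ^2: 54  54
  Δ^3: 0
The second differences are constant (54) and nonzero, while all higher differences vanish, so the minimal degree is 2.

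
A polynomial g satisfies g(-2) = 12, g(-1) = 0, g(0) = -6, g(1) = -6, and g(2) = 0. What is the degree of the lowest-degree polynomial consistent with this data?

2

Forward differences of the values at s = -2, -1, 0, 1, 2:
  g  : 12  0  -6  -6  0
  Δ  : -12  -6  0  6
  Δ^2: 6  6  6
  Δ^3: 0  0
  Δ^4: 0
The second differences are constant (6) and nonzero, while all higher differences vanish, so the minimal degree is 2.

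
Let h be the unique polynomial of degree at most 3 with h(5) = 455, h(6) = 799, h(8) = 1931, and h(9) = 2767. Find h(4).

Using the Lagrange interpolation formula with nodes 5, 6, 8, 9:
  L_0(n) = (n - 6)(n - 8)(n - 9) / -12
  L_1(n) = (n - 5)(n - 8)(n - 9) / 6
  L_2(n) = (n - 5)(n - 6)(n - 9) / -6
  L_3(n) = (n - 5)(n - 6)(n - 8) / 12
Then h(n) = 455·L_0(n) + 799·L_1(n) + 1931·L_2(n) + 2767·L_3(n).
Expanding and collecting terms gives h(n) = 4n^3 - 2n^2 + 2n - 5.
Evaluating at n = 4: h(4) = 227.

227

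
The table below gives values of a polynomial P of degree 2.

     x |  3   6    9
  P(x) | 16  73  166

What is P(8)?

131

Write P(x) = ax^2 + bx + c. Substituting each data point gives a linear system:
  9a + 3b + c = 16
  36a + 6b + c = 73
  81a + 9b + c = 166
Solving the system yields a = 2, b = 1, c = -5.
So P(x) = 2x^2 + x - 5.
Then P(8) = 131.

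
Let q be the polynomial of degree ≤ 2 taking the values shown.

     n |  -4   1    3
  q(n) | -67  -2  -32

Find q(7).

Using the Lagrange interpolation formula with nodes -4, 1, 3:
  L_0(n) = (n - 1)(n - 3) / 35
  L_1(n) = (n + 4)(n - 3) / -10
  L_2(n) = (n + 4)(n - 1) / 14
Then q(n) = -67·L_0(n) - 2·L_1(n) - 32·L_2(n).
Expanding and collecting terms gives q(n) = -4n^2 + n + 1.
Evaluating at n = 7: q(7) = -188.

-188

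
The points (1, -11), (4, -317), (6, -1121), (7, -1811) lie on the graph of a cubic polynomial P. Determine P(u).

Using the Lagrange interpolation formula with nodes 1, 4, 6, 7:
  L_0(u) = (u - 4)(u - 6)(u - 7) / -90
  L_1(u) = (u - 1)(u - 6)(u - 7) / 18
  L_2(u) = (u - 1)(u - 4)(u - 7) / -10
  L_3(u) = (u - 1)(u - 4)(u - 6) / 18
Then P(u) = -11·L_0(u) - 317·L_1(u) - 1121·L_2(u) - 1811·L_3(u).
Expanding and collecting terms gives P(u) = -6u^3 + 6u^2 - 6u - 5.
Check: P(1) = -11. ✓

P(u) = -6u^3 + 6u^2 - 6u - 5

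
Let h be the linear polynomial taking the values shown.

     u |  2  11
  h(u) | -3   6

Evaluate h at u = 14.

9

Using the Lagrange interpolation formula with nodes 2, 11:
  L_0(u) = (u - 11) / -9
  L_1(u) = (u - 2) / 9
Then h(u) = -3·L_0(u) + 6·L_1(u).
Expanding and collecting terms gives h(u) = u - 5.
Evaluating at u = 14: h(14) = 9.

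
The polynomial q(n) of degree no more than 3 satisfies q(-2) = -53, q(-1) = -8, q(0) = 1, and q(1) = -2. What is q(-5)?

-644

Using the Lagrange interpolation formula with nodes -2, -1, 0, 1:
  L_0(n) = (n + 1)n(n - 1) / -6
  L_1(n) = (n + 2)n(n - 1) / 2
  L_2(n) = (n + 2)(n + 1)(n - 1) / -2
  L_3(n) = (n + 2)(n + 1)n / 6
Then q(n) = -53·L_0(n) - 8·L_1(n) + 1·L_2(n) - 2·L_3(n).
Expanding and collecting terms gives q(n) = 4n³ - 6n² - n + 1.
Evaluating at n = -5: q(-5) = -644.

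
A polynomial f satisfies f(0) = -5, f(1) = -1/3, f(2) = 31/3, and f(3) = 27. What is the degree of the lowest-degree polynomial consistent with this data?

2

Forward differences of the values at u = 0, 1, 2, 3:
  f  : -5  -1/3  31/3  27
  Δ  : 14/3  32/3  50/3
  Δ^2: 6  6
  Δ^3: 0
The second differences are constant (6) and nonzero, while all higher differences vanish, so the minimal degree is 2.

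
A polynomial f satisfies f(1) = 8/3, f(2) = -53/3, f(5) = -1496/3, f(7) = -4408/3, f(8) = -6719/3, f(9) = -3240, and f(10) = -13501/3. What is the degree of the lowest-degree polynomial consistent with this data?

3

Divided differences on the nodes 1, 2, 5, 7, 8, 9, 10:
  order 0: 8/3  -53/3  -1496/3  -4408/3  -6719/3  -3240  -13501/3
  order 1: -61/3  -481/3  -1456/3  -2311/3  -3001/3  -3781/3
  order 2: -35  -65  -95  -115  -130
  order 3: -5  -5  -5  -5
  order 4: 0  0  0
  order 5: 0  0
  order 6: 0
The order-3 divided differences are all -5 (nonzero) and every higher order vanishes, so the data lies on a polynomial of degree exactly 3.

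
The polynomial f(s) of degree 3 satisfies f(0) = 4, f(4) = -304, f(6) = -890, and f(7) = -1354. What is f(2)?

Using the Lagrange interpolation formula with nodes 0, 4, 6, 7:
  L_0(s) = (s - 4)(s - 6)(s - 7) / -168
  L_1(s) = s(s - 6)(s - 7) / 24
  L_2(s) = s(s - 4)(s - 7) / -12
  L_3(s) = s(s - 4)(s - 6) / 21
Then f(s) = 4·L_0(s) - 304·L_1(s) - 890·L_2(s) - 1354·L_3(s).
Expanding and collecting terms gives f(s) = -3s³ - 6s² - 5s + 4.
Evaluating at s = 2: f(2) = -54.

-54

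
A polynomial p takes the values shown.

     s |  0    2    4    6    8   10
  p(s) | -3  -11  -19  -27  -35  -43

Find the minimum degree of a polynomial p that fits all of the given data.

1

Forward differences of the values at s = 0, 2, 4, 6, 8, 10:
  p  : -3  -11  -19  -27  -35  -43
  Δ  : -8  -8  -8  -8  -8
  Δ^2: 0  0  0  0
  Δ^3: 0  0  0
  Δ^4: 0  0
  Δ^5: 0
The first differences are constant (-8) and nonzero, while all higher differences vanish, so the minimal degree is 1.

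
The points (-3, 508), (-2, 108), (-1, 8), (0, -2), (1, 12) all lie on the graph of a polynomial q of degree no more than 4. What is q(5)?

4028

Write q(t) = at^4 + bt^3 + ct^2 + dt + e. Substituting each data point gives a linear system:
  81a - 27b + 9c - 3d + e = 508
  16a - 8b + 4c - 2d + e = 108
  a - b + c - d + e = 8
  e = -2
  a + b + c + d + e = 12
Solving the system yields a = 6, b = 1, c = 6, d = 1, e = -2.
So q(t) = 6t⁴ + t³ + 6t² + t - 2.
Then q(5) = 4028.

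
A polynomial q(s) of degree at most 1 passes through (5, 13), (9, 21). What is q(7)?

17

Using the Lagrange interpolation formula with nodes 5, 9:
  L_0(s) = (s - 9) / -4
  L_1(s) = (s - 5) / 4
Then q(s) = 13·L_0(s) + 21·L_1(s).
Expanding and collecting terms gives q(s) = 2s + 3.
Evaluating at s = 7: q(7) = 17.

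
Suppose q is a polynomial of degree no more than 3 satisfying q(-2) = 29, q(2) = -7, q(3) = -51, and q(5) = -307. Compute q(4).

Write q(u) = au^3 + bu^2 + cu + d. Substituting each data point gives a linear system:
  -8a + 4b - 2c + d = 29
  8a + 4b + 2c + d = -7
  27a + 9b + 3c + d = -51
  125a + 25b + 5c + d = -307
Solving the system yields a = -3, b = 2, c = 3, d = 3.
So q(u) = -3u^3 + 2u^2 + 3u + 3.
Then q(4) = -145.

-145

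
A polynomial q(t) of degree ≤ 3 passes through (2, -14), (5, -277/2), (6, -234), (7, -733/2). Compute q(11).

-2773/2

Write q(t) = at^3 + bt^2 + ct + d. Substituting each data point gives a linear system:
  8a + 4b + 2c + d = -14
  125a + 25b + 5c + d = -277/2
  216a + 36b + 6c + d = -234
  343a + 49b + 7c + d = -733/2
Solving the system yields a = -1, b = -1/2, c = 1, d = -6.
So q(t) = -t^3 - (1/2)t^2 + t - 6.
Then q(11) = -2773/2.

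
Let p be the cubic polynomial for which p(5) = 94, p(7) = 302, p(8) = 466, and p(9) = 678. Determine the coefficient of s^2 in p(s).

Write p(s) = as^3 + bs^2 + cs + d. Substituting each data point gives a linear system:
  125a + 25b + 5c + d = 94
  343a + 49b + 7c + d = 302
  512a + 64b + 8c + d = 466
  729a + 81b + 9c + d = 678
Solving the system yields a = 1, b = 0, c = -5, d = -6.
So p(s) = s^3 - 5s - 6.
The coefficient of s^2 is 0.

0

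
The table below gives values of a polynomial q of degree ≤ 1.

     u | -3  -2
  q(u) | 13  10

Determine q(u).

Write q(u) = au + b. Substituting each data point gives a linear system:
  -3a + b = 13
  -2a + b = 10
Solving the system yields a = -3, b = 4.
So q(u) = -3u + 4.
Check: q(-3) = 13. ✓

q(u) = -3u + 4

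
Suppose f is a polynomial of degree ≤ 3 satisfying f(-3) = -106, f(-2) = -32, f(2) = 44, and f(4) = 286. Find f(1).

Using the Lagrange interpolation formula with nodes -3, -2, 2, 4:
  L_0(x) = (x + 2)(x - 2)(x - 4) / -35
  L_1(x) = (x + 3)(x - 2)(x - 4) / 24
  L_2(x) = (x + 3)(x + 2)(x - 4) / -40
  L_3(x) = (x + 3)(x + 2)(x - 2) / 84
Then f(x) = -106·L_0(x) - 32·L_1(x) + 44·L_2(x) + 286·L_3(x).
Expanding and collecting terms gives f(x) = 4x^3 + x^2 + 3x + 2.
Evaluating at x = 1: f(1) = 10.

10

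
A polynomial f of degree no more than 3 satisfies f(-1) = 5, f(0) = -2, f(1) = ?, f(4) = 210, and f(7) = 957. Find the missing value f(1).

3

The 4 known points determine the degree-3 polynomial uniquely.
Write f(n) = an^3 + bn^2 + cn + d. Substituting each data point gives a linear system:
  -a + b - c + d = 5
  d = -2
  64a + 16b + 4c + d = 210
  343a + 49b + 7c + d = 957
Solving the system yields a = 2, b = 6, c = -3, d = -2.
So f(n) = 2n^3 + 6n^2 - 3n - 2.
Then f(1) = 3.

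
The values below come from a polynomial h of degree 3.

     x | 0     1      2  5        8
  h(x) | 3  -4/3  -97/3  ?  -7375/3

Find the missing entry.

-1756/3

The 4 known points determine the degree-3 polynomial uniquely.
Write h(x) = ax^3 + bx^2 + cx + d. Substituting each data point gives a linear system:
  d = 3
  a + b + c + d = -4/3
  8a + 4b + 2c + d = -97/3
  512a + 64b + 8c + d = -7375/3
Solving the system yields a = -5, b = 5/3, c = -1, d = 3.
So h(x) = -5x^3 + (5/3)x^2 - x + 3.
Then h(5) = -1756/3.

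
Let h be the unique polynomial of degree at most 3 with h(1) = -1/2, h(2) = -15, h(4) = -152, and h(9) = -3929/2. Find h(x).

h(x) = -3x^3 + 3x^2 - (5/2)x + 2

Write h(x) = ax^3 + bx^2 + cx + d. Substituting each data point gives a linear system:
  a + b + c + d = -1/2
  8a + 4b + 2c + d = -15
  64a + 16b + 4c + d = -152
  729a + 81b + 9c + d = -3929/2
Solving the system yields a = -3, b = 3, c = -5/2, d = 2.
So h(x) = -3x^3 + 3x^2 - (5/2)x + 2.
Check: h(2) = -15. ✓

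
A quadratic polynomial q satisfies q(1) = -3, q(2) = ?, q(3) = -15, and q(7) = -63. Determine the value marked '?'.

-8

The 3 known points determine the degree-2 polynomial uniquely.
Write q(n) = an^2 + bn + c. Substituting each data point gives a linear system:
  a + b + c = -3
  9a + 3b + c = -15
  49a + 7b + c = -63
Solving the system yields a = -1, b = -2, c = 0.
So q(n) = -n^2 - 2n.
Then q(2) = -8.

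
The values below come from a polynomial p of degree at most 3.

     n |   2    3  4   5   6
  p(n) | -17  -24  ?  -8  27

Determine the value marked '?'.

On equispaced nodes a degree-3 polynomial has vanishing fourth forward difference, so
  p(2) - 4·p(3) + 6·p(4) - 4·p(5) + p(6) = 0.
Substituting the known values and solving for p(4):
  6·p(4) = -138
  p(4) = -23.

-23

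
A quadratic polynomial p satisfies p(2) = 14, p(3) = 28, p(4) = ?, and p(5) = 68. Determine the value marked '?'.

46

On equispaced nodes a degree-2 polynomial has vanishing third forward difference, so
  - p(2) + 3·p(3) - 3·p(4) + p(5) = 0.
Substituting the known values and solving for p(4):
  -3·p(4) = -138
  p(4) = 46.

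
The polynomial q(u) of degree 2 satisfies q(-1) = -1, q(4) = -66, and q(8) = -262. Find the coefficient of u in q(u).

-1

Write q(u) = au^2 + bu + c. Substituting each data point gives a linear system:
  a - b + c = -1
  16a + 4b + c = -66
  64a + 8b + c = -262
Solving the system yields a = -4, b = -1, c = 2.
So q(u) = -4u² - u + 2.
The coefficient of u is -1.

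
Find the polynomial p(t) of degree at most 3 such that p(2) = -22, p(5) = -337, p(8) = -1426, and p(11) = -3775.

p(t) = -3t^3 + 2t^2 - 2t - 2

Write p(t) = at^3 + bt^2 + ct + d. Substituting each data point gives a linear system:
  8a + 4b + 2c + d = -22
  125a + 25b + 5c + d = -337
  512a + 64b + 8c + d = -1426
  1331a + 121b + 11c + d = -3775
Solving the system yields a = -3, b = 2, c = -2, d = -2.
So p(t) = -3t³ + 2t² - 2t - 2.
Check: p(2) = -22. ✓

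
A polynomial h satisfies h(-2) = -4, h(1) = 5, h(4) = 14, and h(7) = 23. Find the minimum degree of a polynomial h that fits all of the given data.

Forward differences of the values at u = -2, 1, 4, 7:
  h  : -4  5  14  23
  Δ  : 9  9  9
  Δ^2: 0  0
  Δ^3: 0
The first differences are constant (9) and nonzero, while all higher differences vanish, so the minimal degree is 1.

1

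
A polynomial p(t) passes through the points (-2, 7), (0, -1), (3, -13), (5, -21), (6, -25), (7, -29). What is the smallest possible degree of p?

Divided differences on the nodes -2, 0, 3, 5, 6, 7:
  order 0: 7  -1  -13  -21  -25  -29
  order 1: -4  -4  -4  -4  -4
  order 2: 0  0  0  0
  order 3: 0  0  0
  order 4: 0  0
  order 5: 0
The order-1 divided differences are all -4 (nonzero) and every higher order vanishes, so the data lies on a polynomial of degree exactly 1.

1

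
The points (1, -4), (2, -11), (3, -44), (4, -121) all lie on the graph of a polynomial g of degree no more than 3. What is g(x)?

Write g(x) = ax^3 + bx^2 + cx + d. Substituting each data point gives a linear system:
  a + b + c + d = -4
  8a + 4b + 2c + d = -11
  27a + 9b + 3c + d = -44
  64a + 16b + 4c + d = -121
Solving the system yields a = -3, b = 5, c = -1, d = -5.
So g(x) = -3x^3 + 5x^2 - x - 5.
Check: g(3) = -44. ✓

g(x) = -3x^3 + 5x^2 - x - 5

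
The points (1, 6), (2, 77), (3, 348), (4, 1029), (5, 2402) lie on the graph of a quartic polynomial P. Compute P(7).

Write P(s) = as^4 + bs^3 + cs^2 + ds + e. Substituting each data point gives a linear system:
  a + b + c + d + e = 6
  16a + 8b + 4c + 2d + e = 77
  81a + 27b + 9c + 3d + e = 348
  256a + 64b + 16c + 4d + e = 1029
  625a + 125b + 25c + 5d + e = 2402
Solving the system yields a = 3, b = 5, c = -5, d = 6, e = -3.
So P(s) = 3s⁴ + 5s³ - 5s² + 6s - 3.
Then P(7) = 8712.

8712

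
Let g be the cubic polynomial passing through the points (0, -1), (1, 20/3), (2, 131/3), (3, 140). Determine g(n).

g(n) = 5n^3 - (1/3)n^2 + 3n - 1

Write g(n) = an^3 + bn^2 + cn + d. Substituting each data point gives a linear system:
  d = -1
  a + b + c + d = 20/3
  8a + 4b + 2c + d = 131/3
  27a + 9b + 3c + d = 140
Solving the system yields a = 5, b = -1/3, c = 3, d = -1.
So g(n) = 5n^3 - (1/3)n^2 + 3n - 1.
Check: g(1) = 20/3. ✓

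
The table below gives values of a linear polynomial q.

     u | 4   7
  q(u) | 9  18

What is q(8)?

Write q(u) = au + b. Substituting each data point gives a linear system:
  4a + b = 9
  7a + b = 18
Solving the system yields a = 3, b = -3.
So q(u) = 3u - 3.
Then q(8) = 21.

21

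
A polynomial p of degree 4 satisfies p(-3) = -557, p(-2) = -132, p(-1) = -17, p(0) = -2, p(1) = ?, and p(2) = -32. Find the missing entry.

3

The 5 known points determine the degree-4 polynomial uniquely.
Write p(s) = as^4 + bs^3 + cs^2 + ds + e. Substituting each data point gives a linear system:
  81a - 27b + 9c - 3d + e = -557
  16a - 8b + 4c - 2d + e = -132
  a - b + c - d + e = -17
  e = -2
  16a + 8b + 4c + 2d + e = -32
Solving the system yields a = -5, b = 5, c = 0, d = 5, e = -2.
So p(s) = -5s⁴ + 5s³ + 5s - 2.
Then p(1) = 3.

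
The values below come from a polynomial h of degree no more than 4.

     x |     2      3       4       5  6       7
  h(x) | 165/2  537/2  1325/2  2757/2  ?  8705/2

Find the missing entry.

On equispaced nodes a degree-4 polynomial has vanishing fifth forward difference, so
  - h(2) + 5·h(3) - 10·h(4) + 10·h(5) - 5·h(6) + h(7) = 0.
Substituting the known values and solving for h(6):
  -5·h(6) = -25545/2
  h(6) = 5109/2.

5109/2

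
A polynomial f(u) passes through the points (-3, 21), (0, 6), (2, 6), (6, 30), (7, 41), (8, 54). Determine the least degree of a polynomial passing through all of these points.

Divided differences on the nodes -3, 0, 2, 6, 7, 8:
  order 0: 21  6  6  30  41  54
  order 1: -5  0  6  11  13
  order 2: 1  1  1  1
  order 3: 0  0  0
  order 4: 0  0
  order 5: 0
The order-2 divided differences are all 1 (nonzero) and every higher order vanishes, so the data lies on a polynomial of degree exactly 2.

2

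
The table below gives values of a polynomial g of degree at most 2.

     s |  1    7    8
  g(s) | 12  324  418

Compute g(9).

524

Using the Lagrange interpolation formula with nodes 1, 7, 8:
  L_0(s) = (s - 7)(s - 8) / 42
  L_1(s) = (s - 1)(s - 8) / -6
  L_2(s) = (s - 1)(s - 7) / 7
Then g(s) = 12·L_0(s) + 324·L_1(s) + 418·L_2(s).
Expanding and collecting terms gives g(s) = 6s^2 + 4s + 2.
Evaluating at s = 9: g(9) = 524.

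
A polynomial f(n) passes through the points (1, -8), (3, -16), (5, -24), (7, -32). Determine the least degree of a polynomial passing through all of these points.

Forward differences of the values at n = 1, 3, 5, 7:
  f  : -8  -16  -24  -32
  Δ  : -8  -8  -8
  Δ^2: 0  0
  Δ^3: 0
The first differences are constant (-8) and nonzero, while all higher differences vanish, so the minimal degree is 1.

1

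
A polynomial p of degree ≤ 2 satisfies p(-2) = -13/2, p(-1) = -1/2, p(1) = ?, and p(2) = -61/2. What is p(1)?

The 3 known points determine the degree-2 polynomial uniquely.
Write p(x) = ax^2 + bx + c. Substituting each data point gives a linear system:
  4a - 2b + c = -13/2
  a - b + c = -1/2
  4a + 2b + c = -61/2
Solving the system yields a = -4, b = -6, c = -5/2.
So p(x) = -4x^2 - 6x - 5/2.
Then p(1) = -25/2.

-25/2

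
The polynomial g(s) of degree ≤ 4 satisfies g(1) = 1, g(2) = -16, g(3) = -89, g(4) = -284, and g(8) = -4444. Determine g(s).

Using the Lagrange interpolation formula with nodes 1, 2, 3, 4, 8:
  L_0(s) = (s - 2)(s - 3)(s - 4)(s - 8) / 42
  L_1(s) = (s - 1)(s - 3)(s - 4)(s - 8) / -12
  L_2(s) = (s - 1)(s - 2)(s - 4)(s - 8) / 10
  L_3(s) = (s - 1)(s - 2)(s - 3)(s - 8) / -24
  L_4(s) = (s - 1)(s - 2)(s - 3)(s - 4) / 840
Then g(s) = 1·L_0(s) - 16·L_1(s) - 89·L_2(s) - 284·L_3(s) - 4444·L_4(s).
Expanding and collecting terms gives g(s) = -s⁴ - s³ + 3s² - 4s + 4.
Check: g(8) = -4444. ✓

g(s) = -s^4 - s^3 + 3s^2 - 4s + 4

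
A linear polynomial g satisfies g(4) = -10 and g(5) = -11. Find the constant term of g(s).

-6

Write g(s) = as + b. Substituting each data point gives a linear system:
  4a + b = -10
  5a + b = -11
Solving the system yields a = -1, b = -6.
So g(s) = -s - 6.
The constant term is -6.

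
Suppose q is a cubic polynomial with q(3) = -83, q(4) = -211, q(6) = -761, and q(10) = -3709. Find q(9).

-2681

Write q(s) = as^3 + bs^2 + cs + d. Substituting each data point gives a linear system:
  27a + 9b + 3c + d = -83
  64a + 16b + 4c + d = -211
  216a + 36b + 6c + d = -761
  1000a + 100b + 10c + d = -3709
Solving the system yields a = -4, b = 3, c = -1, d = 1.
So q(s) = -4s³ + 3s² - s + 1.
Then q(9) = -2681.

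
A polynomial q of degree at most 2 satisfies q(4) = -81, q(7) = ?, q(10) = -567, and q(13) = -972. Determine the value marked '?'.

-270

The 3 known points determine the degree-2 polynomial uniquely.
Write q(x) = ax^2 + bx + c. Substituting each data point gives a linear system:
  16a + 4b + c = -81
  100a + 10b + c = -567
  169a + 13b + c = -972
Solving the system yields a = -6, b = 3, c = 3.
So q(x) = -6x^2 + 3x + 3.
Then q(7) = -270.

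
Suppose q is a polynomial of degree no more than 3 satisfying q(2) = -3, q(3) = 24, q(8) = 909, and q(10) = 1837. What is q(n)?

q(n) = 2n^3 - n^2 - 6n - 3

Using the Lagrange interpolation formula with nodes 2, 3, 8, 10:
  L_0(n) = (n - 3)(n - 8)(n - 10) / -48
  L_1(n) = (n - 2)(n - 8)(n - 10) / 35
  L_2(n) = (n - 2)(n - 3)(n - 10) / -60
  L_3(n) = (n - 2)(n - 3)(n - 8) / 112
Then q(n) = -3·L_0(n) + 24·L_1(n) + 909·L_2(n) + 1837·L_3(n).
Expanding and collecting terms gives q(n) = 2n^3 - n^2 - 6n - 3.
Check: q(8) = 909. ✓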